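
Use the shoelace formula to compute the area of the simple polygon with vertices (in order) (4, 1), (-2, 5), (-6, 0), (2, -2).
Area = 37

Shoelace formula: Area = (1/2) |Σ_i (x_i · y_{i+1} − x_{i+1} · y_i)| (indices mod n). Compute each cross term:
  (4)(5) − (-2)(1) = 22
  (-2)(0) − (-6)(5) = 30
  (-6)(-2) − (2)(0) = 12
  (2)(1) − (4)(-2) = 10
Sum = 74, so (signed) Area = 74/2 = 37, |Area| = 37.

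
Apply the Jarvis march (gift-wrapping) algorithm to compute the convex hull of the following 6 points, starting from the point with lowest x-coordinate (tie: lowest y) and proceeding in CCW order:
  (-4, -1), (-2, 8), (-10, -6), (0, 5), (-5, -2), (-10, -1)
Hull (CCW) = [(-10, -6), (-5, -2), (-4, -1), (0, 5), (-2, 8), (-10, -1)]

Jarvis march: at each step, from the current hull vertex p, select the next vertex q as the point such that every other point lies strictly to the left of (or on) the directed line p → q. (Equivalently: for every other point r, the cross product (q − p) × (r − p) ≥ 0.)
Starting point (lowest x, tie lowest y): (-10, -6). Wrap until returning to start. Resulting hull: (-10, -6), (-5, -2), (-4, -1), (0, 5), (-2, 8), (-10, -1).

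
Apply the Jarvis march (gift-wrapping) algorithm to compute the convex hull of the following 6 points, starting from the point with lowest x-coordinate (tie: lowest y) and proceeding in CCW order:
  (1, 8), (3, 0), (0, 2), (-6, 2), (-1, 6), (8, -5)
Hull (CCW) = [(-6, 2), (8, -5), (1, 8)]

Jarvis march: at each step, from the current hull vertex p, select the next vertex q as the point such that every other point lies strictly to the left of (or on) the directed line p → q. (Equivalently: for every other point r, the cross product (q − p) × (r − p) ≥ 0.)
Starting point (lowest x, tie lowest y): (-6, 2). Wrap until returning to start. Resulting hull: (-6, 2), (8, -5), (1, 8).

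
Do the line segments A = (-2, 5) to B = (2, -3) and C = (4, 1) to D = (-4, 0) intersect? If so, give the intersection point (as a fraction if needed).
Yes; intersection at (4/17, 9/17) (t = 19/34 on AB, s = 8/17 on CD)

Parametrize AB as A + t(B − A) = (-2 + 4 t, 5 + -8 t) and CD as C + s(D − C) = (4 + -8 s, 1 + -1 s). Solve the linear system for (t, s). Determinant = 68 ≠ 0, so a unique intersection of the containing lines exists. Solution: t = 19/34, s = 8/17 — both in [0, 1], so the segments cross. Intersection point: (4/17, 9/17).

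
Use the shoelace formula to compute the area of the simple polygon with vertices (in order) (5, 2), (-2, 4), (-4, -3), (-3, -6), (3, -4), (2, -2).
Area = 107/2

Shoelace formula: Area = (1/2) |Σ_i (x_i · y_{i+1} − x_{i+1} · y_i)| (indices mod n). Compute each cross term:
  (5)(4) − (-2)(2) = 24
  (-2)(-3) − (-4)(4) = 22
  (-4)(-6) − (-3)(-3) = 15
  (-3)(-4) − (3)(-6) = 30
  (3)(-2) − (2)(-4) = 2
  (2)(2) − (5)(-2) = 14
Sum = 107, so (signed) Area = 107/2 = 107/2, |Area| = 107/2.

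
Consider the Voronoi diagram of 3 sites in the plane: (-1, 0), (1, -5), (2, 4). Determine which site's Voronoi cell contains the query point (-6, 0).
Nearest site = (-1, 0)

The Voronoi cell of site s contains exactly those query points closer to s than to any other site. Compute squared distances from q = (-6, 0) to each site:
  (-1 − -6)² + (0 − 0)² = 25
  (1 − -6)² + (-5 − 0)² = 74
  (2 − -6)² + (4 − 0)² = 80
Minimum is attained by (-1, 0), so q lies in its Voronoi cell.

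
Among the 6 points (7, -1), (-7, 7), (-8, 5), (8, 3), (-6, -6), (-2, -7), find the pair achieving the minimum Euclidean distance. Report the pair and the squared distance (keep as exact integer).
Pair = ((-7, 7), (-8, 5)); squared distance = 5

Compute all C(6, 2) = 15 pairwise squared distances (x_i − x_j)² + (y_i − y_j)². The minimum is 5, attained by the pair ((-7, 7), (-8, 5)).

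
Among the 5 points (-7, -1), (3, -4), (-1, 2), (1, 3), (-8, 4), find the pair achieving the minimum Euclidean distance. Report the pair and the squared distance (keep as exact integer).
Pair = ((-1, 2), (1, 3)); squared distance = 5

Compute all C(5, 2) = 10 pairwise squared distances (x_i − x_j)² + (y_i − y_j)². The minimum is 5, attained by the pair ((-1, 2), (1, 3)).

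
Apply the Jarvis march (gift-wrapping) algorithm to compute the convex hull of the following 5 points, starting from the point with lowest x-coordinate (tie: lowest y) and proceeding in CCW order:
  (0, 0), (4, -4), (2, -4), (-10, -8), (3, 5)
Hull (CCW) = [(-10, -8), (4, -4), (3, 5)]

Jarvis march: at each step, from the current hull vertex p, select the next vertex q as the point such that every other point lies strictly to the left of (or on) the directed line p → q. (Equivalently: for every other point r, the cross product (q − p) × (r − p) ≥ 0.)
Starting point (lowest x, tie lowest y): (-10, -8). Wrap until returning to start. Resulting hull: (-10, -8), (4, -4), (3, 5).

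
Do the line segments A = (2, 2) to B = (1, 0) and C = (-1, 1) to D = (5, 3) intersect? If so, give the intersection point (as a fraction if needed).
Yes; intersection at (2, 2) (t = 0 on AB, s = 1/2 on CD)

Parametrize AB as A + t(B − A) = (2 + -1 t, 2 + -2 t) and CD as C + s(D − C) = (-1 + 6 s, 1 + 2 s). Solve the linear system for (t, s). Determinant = -10 ≠ 0, so a unique intersection of the containing lines exists. Solution: t = 0, s = 1/2 — both in [0, 1], so the segments cross. Intersection point: (2, 2).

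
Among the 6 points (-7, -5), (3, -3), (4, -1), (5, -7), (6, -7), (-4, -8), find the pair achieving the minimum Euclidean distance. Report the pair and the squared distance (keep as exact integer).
Pair = ((5, -7), (6, -7)); squared distance = 1

Compute all C(6, 2) = 15 pairwise squared distances (x_i − x_j)² + (y_i − y_j)². The minimum is 1, attained by the pair ((5, -7), (6, -7)).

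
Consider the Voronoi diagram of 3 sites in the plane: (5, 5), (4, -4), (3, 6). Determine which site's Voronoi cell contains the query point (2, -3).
Nearest site = (4, -4)

The Voronoi cell of site s contains exactly those query points closer to s than to any other site. Compute squared distances from q = (2, -3) to each site:
  (4 − 2)² + (-4 − -3)² = 5
  (5 − 2)² + (5 − -3)² = 73
  (3 − 2)² + (6 − -3)² = 82
Minimum is attained by (4, -4), so q lies in its Voronoi cell.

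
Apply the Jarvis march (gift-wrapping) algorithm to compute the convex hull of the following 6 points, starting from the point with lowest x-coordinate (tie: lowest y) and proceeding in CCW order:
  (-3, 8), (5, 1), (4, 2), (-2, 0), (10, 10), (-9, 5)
Hull (CCW) = [(-9, 5), (-2, 0), (5, 1), (10, 10), (-3, 8)]

Jarvis march: at each step, from the current hull vertex p, select the next vertex q as the point such that every other point lies strictly to the left of (or on) the directed line p → q. (Equivalently: for every other point r, the cross product (q − p) × (r − p) ≥ 0.)
Starting point (lowest x, tie lowest y): (-9, 5). Wrap until returning to start. Resulting hull: (-9, 5), (-2, 0), (5, 1), (10, 10), (-3, 8).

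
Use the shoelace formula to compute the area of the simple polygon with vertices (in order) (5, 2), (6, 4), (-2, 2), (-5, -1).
Area = 35/2

Shoelace formula: Area = (1/2) |Σ_i (x_i · y_{i+1} − x_{i+1} · y_i)| (indices mod n). Compute each cross term:
  (5)(4) − (6)(2) = 8
  (6)(2) − (-2)(4) = 20
  (-2)(-1) − (-5)(2) = 12
  (-5)(2) − (5)(-1) = -5
Sum = 35, so (signed) Area = 35/2 = 35/2, |Area| = 35/2.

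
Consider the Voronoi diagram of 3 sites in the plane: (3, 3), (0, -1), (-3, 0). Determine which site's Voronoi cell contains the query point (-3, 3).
Nearest site = (-3, 0)

The Voronoi cell of site s contains exactly those query points closer to s than to any other site. Compute squared distances from q = (-3, 3) to each site:
  (-3 − -3)² + (0 − 3)² = 9
  (0 − -3)² + (-1 − 3)² = 25
  (3 − -3)² + (3 − 3)² = 36
Minimum is attained by (-3, 0), so q lies in its Voronoi cell.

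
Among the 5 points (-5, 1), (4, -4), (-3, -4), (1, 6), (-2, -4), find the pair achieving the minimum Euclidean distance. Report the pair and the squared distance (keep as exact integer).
Pair = ((-3, -4), (-2, -4)); squared distance = 1

Compute all C(5, 2) = 10 pairwise squared distances (x_i − x_j)² + (y_i − y_j)². The minimum is 1, attained by the pair ((-3, -4), (-2, -4)).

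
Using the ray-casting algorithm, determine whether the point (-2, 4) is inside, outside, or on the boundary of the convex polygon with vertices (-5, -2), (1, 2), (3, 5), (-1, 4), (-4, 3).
The point (-2, 4) lies strictly outside the polygon

Cast a horizontal ray to the right from the query point and count how many polygon edges it crosses (each edge strictly once or zero times, handled with the usual half-open convention). 
Parity of crossings → even ⇒ outside.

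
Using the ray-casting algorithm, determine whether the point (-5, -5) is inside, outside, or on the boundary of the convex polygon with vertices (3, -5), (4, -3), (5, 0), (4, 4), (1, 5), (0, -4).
The point (-5, -5) lies strictly outside the polygon

Cast a horizontal ray to the right from the query point and count how many polygon edges it crosses (each edge strictly once or zero times, handled with the usual half-open convention). 
Parity of crossings → even ⇒ outside.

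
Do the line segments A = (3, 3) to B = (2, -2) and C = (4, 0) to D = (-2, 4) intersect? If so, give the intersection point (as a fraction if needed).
Yes; intersection at (44/17, 16/17) (t = 7/17 on AB, s = 4/17 on CD)

Parametrize AB as A + t(B − A) = (3 + -1 t, 3 + -5 t) and CD as C + s(D − C) = (4 + -6 s, 0 + 4 s). Solve the linear system for (t, s). Determinant = 34 ≠ 0, so a unique intersection of the containing lines exists. Solution: t = 7/17, s = 4/17 — both in [0, 1], so the segments cross. Intersection point: (44/17, 16/17).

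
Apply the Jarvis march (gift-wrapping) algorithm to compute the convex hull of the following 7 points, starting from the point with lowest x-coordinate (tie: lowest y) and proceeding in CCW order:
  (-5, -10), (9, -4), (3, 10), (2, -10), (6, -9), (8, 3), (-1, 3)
Hull (CCW) = [(-5, -10), (2, -10), (6, -9), (9, -4), (8, 3), (3, 10), (-1, 3)]

Jarvis march: at each step, from the current hull vertex p, select the next vertex q as the point such that every other point lies strictly to the left of (or on) the directed line p → q. (Equivalently: for every other point r, the cross product (q − p) × (r − p) ≥ 0.)
Starting point (lowest x, tie lowest y): (-5, -10). Wrap until returning to start. Resulting hull: (-5, -10), (2, -10), (6, -9), (9, -4), (8, 3), (3, 10), (-1, 3).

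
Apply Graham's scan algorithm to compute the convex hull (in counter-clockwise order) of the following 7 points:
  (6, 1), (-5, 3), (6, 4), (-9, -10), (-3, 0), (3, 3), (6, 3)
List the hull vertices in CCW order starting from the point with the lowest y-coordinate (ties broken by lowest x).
Hull (CCW) = [(-9, -10), (6, 1), (6, 4), (-5, 3)]

Graham scan procedure:
  1. Find the pivot p₀ = point with lowest y (tie → lowest x): (-9, -10).
  2. Sort the remaining points by polar angle around p₀.
  3. Walk through sorted points, maintaining a stack; pop the top while the last three entries make a non-left turn (cross product ≤ 0).
  4. Final stack is the convex hull in CCW order: (-9, -10), (6, 1), (6, 4), (-5, 3).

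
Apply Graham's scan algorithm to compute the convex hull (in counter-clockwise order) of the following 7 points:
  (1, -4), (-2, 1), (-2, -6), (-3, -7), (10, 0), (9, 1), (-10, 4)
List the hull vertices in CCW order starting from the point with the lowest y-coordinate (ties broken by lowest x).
Hull (CCW) = [(-3, -7), (10, 0), (9, 1), (-10, 4)]

Graham scan procedure:
  1. Find the pivot p₀ = point with lowest y (tie → lowest x): (-3, -7).
  2. Sort the remaining points by polar angle around p₀.
  3. Walk through sorted points, maintaining a stack; pop the top while the last three entries make a non-left turn (cross product ≤ 0).
  4. Final stack is the convex hull in CCW order: (-3, -7), (10, 0), (9, 1), (-10, 4).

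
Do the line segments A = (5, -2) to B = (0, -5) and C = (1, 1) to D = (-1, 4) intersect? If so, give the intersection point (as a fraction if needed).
No (intersection of containing lines falls outside at least one segment)

Parametrize and solve: t = 2/7, s = -9/7. At least one of these is outside [0, 1], so the segments do not intersect.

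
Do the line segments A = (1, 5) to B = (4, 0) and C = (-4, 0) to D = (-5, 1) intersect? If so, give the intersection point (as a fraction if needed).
No (intersection of containing lines falls outside at least one segment)

Parametrize and solve: t = 5, s = -20. At least one of these is outside [0, 1], so the segments do not intersect.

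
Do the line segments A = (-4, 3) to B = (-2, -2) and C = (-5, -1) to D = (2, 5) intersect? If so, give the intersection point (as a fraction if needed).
Yes; intersection at (-144/47, 31/47) (t = 22/47 on AB, s = 13/47 on CD)

Parametrize AB as A + t(B − A) = (-4 + 2 t, 3 + -5 t) and CD as C + s(D − C) = (-5 + 7 s, -1 + 6 s). Solve the linear system for (t, s). Determinant = -47 ≠ 0, so a unique intersection of the containing lines exists. Solution: t = 22/47, s = 13/47 — both in [0, 1], so the segments cross. Intersection point: (-144/47, 31/47).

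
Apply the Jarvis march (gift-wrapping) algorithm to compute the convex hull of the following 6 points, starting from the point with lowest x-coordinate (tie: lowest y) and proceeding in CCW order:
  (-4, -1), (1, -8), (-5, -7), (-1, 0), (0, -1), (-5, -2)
Hull (CCW) = [(-5, -7), (1, -8), (0, -1), (-1, 0), (-4, -1), (-5, -2)]

Jarvis march: at each step, from the current hull vertex p, select the next vertex q as the point such that every other point lies strictly to the left of (or on) the directed line p → q. (Equivalently: for every other point r, the cross product (q − p) × (r − p) ≥ 0.)
Starting point (lowest x, tie lowest y): (-5, -7). Wrap until returning to start. Resulting hull: (-5, -7), (1, -8), (0, -1), (-1, 0), (-4, -1), (-5, -2).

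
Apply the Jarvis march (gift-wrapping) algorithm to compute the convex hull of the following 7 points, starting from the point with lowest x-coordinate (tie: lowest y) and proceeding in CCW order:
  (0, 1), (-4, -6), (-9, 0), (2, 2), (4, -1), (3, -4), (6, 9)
Hull (CCW) = [(-9, 0), (-4, -6), (3, -4), (4, -1), (6, 9)]

Jarvis march: at each step, from the current hull vertex p, select the next vertex q as the point such that every other point lies strictly to the left of (or on) the directed line p → q. (Equivalently: for every other point r, the cross product (q − p) × (r − p) ≥ 0.)
Starting point (lowest x, tie lowest y): (-9, 0). Wrap until returning to start. Resulting hull: (-9, 0), (-4, -6), (3, -4), (4, -1), (6, 9).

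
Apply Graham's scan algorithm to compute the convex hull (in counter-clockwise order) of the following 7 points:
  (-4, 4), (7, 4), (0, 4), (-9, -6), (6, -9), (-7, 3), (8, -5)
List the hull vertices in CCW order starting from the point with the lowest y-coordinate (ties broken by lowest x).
Hull (CCW) = [(6, -9), (8, -5), (7, 4), (-4, 4), (-7, 3), (-9, -6)]

Graham scan procedure:
  1. Find the pivot p₀ = point with lowest y (tie → lowest x): (6, -9).
  2. Sort the remaining points by polar angle around p₀.
  3. Walk through sorted points, maintaining a stack; pop the top while the last three entries make a non-left turn (cross product ≤ 0).
  4. Final stack is the convex hull in CCW order: (6, -9), (8, -5), (7, 4), (-4, 4), (-7, 3), (-9, -6).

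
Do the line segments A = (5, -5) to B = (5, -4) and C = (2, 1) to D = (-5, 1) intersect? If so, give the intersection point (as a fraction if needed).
No (intersection of containing lines falls outside at least one segment)

Parametrize and solve: t = 6, s = -3/7. At least one of these is outside [0, 1], so the segments do not intersect.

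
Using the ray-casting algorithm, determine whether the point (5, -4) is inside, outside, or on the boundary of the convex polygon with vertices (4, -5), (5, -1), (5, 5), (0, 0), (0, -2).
The point (5, -4) lies strictly outside the polygon

Cast a horizontal ray to the right from the query point and count how many polygon edges it crosses (each edge strictly once or zero times, handled with the usual half-open convention). 
Parity of crossings → even ⇒ outside.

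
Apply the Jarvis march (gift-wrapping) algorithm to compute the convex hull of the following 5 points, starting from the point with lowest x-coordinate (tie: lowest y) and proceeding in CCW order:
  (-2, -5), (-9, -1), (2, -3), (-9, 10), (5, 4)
Hull (CCW) = [(-9, -1), (-2, -5), (2, -3), (5, 4), (-9, 10)]

Jarvis march: at each step, from the current hull vertex p, select the next vertex q as the point such that every other point lies strictly to the left of (or on) the directed line p → q. (Equivalently: for every other point r, the cross product (q − p) × (r − p) ≥ 0.)
Starting point (lowest x, tie lowest y): (-9, -1). Wrap until returning to start. Resulting hull: (-9, -1), (-2, -5), (2, -3), (5, 4), (-9, 10).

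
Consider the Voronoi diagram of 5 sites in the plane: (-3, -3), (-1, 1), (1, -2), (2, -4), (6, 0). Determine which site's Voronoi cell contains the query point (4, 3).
Nearest site = (6, 0)

The Voronoi cell of site s contains exactly those query points closer to s than to any other site. Compute squared distances from q = (4, 3) to each site:
  (6 − 4)² + (0 − 3)² = 13
  (-1 − 4)² + (1 − 3)² = 29
  (1 − 4)² + (-2 − 3)² = 34
  (2 − 4)² + (-4 − 3)² = 53
  (-3 − 4)² + (-3 − 3)² = 85
Minimum is attained by (6, 0), so q lies in its Voronoi cell.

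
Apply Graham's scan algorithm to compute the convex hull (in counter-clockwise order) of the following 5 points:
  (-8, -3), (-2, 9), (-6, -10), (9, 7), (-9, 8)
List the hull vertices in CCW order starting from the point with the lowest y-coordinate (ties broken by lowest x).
Hull (CCW) = [(-6, -10), (9, 7), (-2, 9), (-9, 8), (-8, -3)]

Graham scan procedure:
  1. Find the pivot p₀ = point with lowest y (tie → lowest x): (-6, -10).
  2. Sort the remaining points by polar angle around p₀.
  3. Walk through sorted points, maintaining a stack; pop the top while the last three entries make a non-left turn (cross product ≤ 0).
  4. Final stack is the convex hull in CCW order: (-6, -10), (9, 7), (-2, 9), (-9, 8), (-8, -3).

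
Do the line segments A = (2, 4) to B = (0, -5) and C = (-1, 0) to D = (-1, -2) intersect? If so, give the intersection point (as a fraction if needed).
No (intersection of containing lines falls outside at least one segment)

Parametrize and solve: t = 3/2, s = 19/4. At least one of these is outside [0, 1], so the segments do not intersect.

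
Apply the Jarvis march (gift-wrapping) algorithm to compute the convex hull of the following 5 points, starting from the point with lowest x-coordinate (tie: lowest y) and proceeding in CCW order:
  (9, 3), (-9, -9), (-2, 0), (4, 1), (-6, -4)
Hull (CCW) = [(-9, -9), (9, 3), (-2, 0), (-6, -4)]

Jarvis march: at each step, from the current hull vertex p, select the next vertex q as the point such that every other point lies strictly to the left of (or on) the directed line p → q. (Equivalently: for every other point r, the cross product (q − p) × (r − p) ≥ 0.)
Starting point (lowest x, tie lowest y): (-9, -9). Wrap until returning to start. Resulting hull: (-9, -9), (9, 3), (-2, 0), (-6, -4).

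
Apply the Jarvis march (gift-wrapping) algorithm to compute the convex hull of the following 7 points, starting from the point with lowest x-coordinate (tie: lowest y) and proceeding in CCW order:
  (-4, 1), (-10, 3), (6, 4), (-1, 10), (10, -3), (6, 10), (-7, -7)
Hull (CCW) = [(-10, 3), (-7, -7), (10, -3), (6, 10), (-1, 10)]

Jarvis march: at each step, from the current hull vertex p, select the next vertex q as the point such that every other point lies strictly to the left of (or on) the directed line p → q. (Equivalently: for every other point r, the cross product (q − p) × (r − p) ≥ 0.)
Starting point (lowest x, tie lowest y): (-10, 3). Wrap until returning to start. Resulting hull: (-10, 3), (-7, -7), (10, -3), (6, 10), (-1, 10).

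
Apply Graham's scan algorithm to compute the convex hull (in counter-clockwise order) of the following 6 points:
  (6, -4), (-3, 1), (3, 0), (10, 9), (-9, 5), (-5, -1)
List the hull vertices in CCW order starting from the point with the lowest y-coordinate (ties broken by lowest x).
Hull (CCW) = [(6, -4), (10, 9), (-9, 5), (-5, -1)]

Graham scan procedure:
  1. Find the pivot p₀ = point with lowest y (tie → lowest x): (6, -4).
  2. Sort the remaining points by polar angle around p₀.
  3. Walk through sorted points, maintaining a stack; pop the top while the last three entries make a non-left turn (cross product ≤ 0).
  4. Final stack is the convex hull in CCW order: (6, -4), (10, 9), (-9, 5), (-5, -1).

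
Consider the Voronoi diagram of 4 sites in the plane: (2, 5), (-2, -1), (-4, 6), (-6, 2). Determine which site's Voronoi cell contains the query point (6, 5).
Nearest site = (2, 5)

The Voronoi cell of site s contains exactly those query points closer to s than to any other site. Compute squared distances from q = (6, 5) to each site:
  (2 − 6)² + (5 − 5)² = 16
  (-2 − 6)² + (-1 − 5)² = 100
  (-4 − 6)² + (6 − 5)² = 101
  (-6 − 6)² + (2 − 5)² = 153
Minimum is attained by (2, 5), so q lies in its Voronoi cell.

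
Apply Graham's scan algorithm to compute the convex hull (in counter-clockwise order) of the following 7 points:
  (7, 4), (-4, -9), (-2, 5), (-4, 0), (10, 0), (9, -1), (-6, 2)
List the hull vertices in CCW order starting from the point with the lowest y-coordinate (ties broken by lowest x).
Hull (CCW) = [(-4, -9), (9, -1), (10, 0), (7, 4), (-2, 5), (-6, 2)]

Graham scan procedure:
  1. Find the pivot p₀ = point with lowest y (tie → lowest x): (-4, -9).
  2. Sort the remaining points by polar angle around p₀.
  3. Walk through sorted points, maintaining a stack; pop the top while the last three entries make a non-left turn (cross product ≤ 0).
  4. Final stack is the convex hull in CCW order: (-4, -9), (9, -1), (10, 0), (7, 4), (-2, 5), (-6, 2).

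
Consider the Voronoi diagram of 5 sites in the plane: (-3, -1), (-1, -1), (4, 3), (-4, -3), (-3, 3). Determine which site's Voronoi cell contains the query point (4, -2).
Nearest site = (4, 3)

The Voronoi cell of site s contains exactly those query points closer to s than to any other site. Compute squared distances from q = (4, -2) to each site:
  (4 − 4)² + (3 − -2)² = 25
  (-1 − 4)² + (-1 − -2)² = 26
  (-3 − 4)² + (-1 − -2)² = 50
  (-4 − 4)² + (-3 − -2)² = 65
  (-3 − 4)² + (3 − -2)² = 74
Minimum is attained by (4, 3), so q lies in its Voronoi cell.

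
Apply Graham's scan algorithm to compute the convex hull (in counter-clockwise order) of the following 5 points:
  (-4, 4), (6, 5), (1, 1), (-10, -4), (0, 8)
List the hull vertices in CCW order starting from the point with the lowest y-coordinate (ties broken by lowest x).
Hull (CCW) = [(-10, -4), (1, 1), (6, 5), (0, 8), (-4, 4)]

Graham scan procedure:
  1. Find the pivot p₀ = point with lowest y (tie → lowest x): (-10, -4).
  2. Sort the remaining points by polar angle around p₀.
  3. Walk through sorted points, maintaining a stack; pop the top while the last three entries make a non-left turn (cross product ≤ 0).
  4. Final stack is the convex hull in CCW order: (-10, -4), (1, 1), (6, 5), (0, 8), (-4, 4).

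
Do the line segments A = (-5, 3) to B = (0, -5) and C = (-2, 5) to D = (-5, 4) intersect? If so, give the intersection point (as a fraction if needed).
No (intersection of containing lines falls outside at least one segment)

Parametrize and solve: t = -3/29, s = 34/29. At least one of these is outside [0, 1], so the segments do not intersect.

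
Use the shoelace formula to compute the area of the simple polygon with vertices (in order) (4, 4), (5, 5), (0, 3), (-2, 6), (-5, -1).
Area = 37/2

Shoelace formula: Area = (1/2) |Σ_i (x_i · y_{i+1} − x_{i+1} · y_i)| (indices mod n). Compute each cross term:
  (4)(5) − (5)(4) = 0
  (5)(3) − (0)(5) = 15
  (0)(6) − (-2)(3) = 6
  (-2)(-1) − (-5)(6) = 32
  (-5)(4) − (4)(-1) = -16
Sum = 37, so (signed) Area = 37/2 = 37/2, |Area| = 37/2.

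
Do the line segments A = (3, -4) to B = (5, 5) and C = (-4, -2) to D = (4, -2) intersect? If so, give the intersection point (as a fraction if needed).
Yes; intersection at (31/9, -2) (t = 2/9 on AB, s = 67/72 on CD)

Parametrize AB as A + t(B − A) = (3 + 2 t, -4 + 9 t) and CD as C + s(D − C) = (-4 + 8 s, -2 + 0 s). Solve the linear system for (t, s). Determinant = 72 ≠ 0, so a unique intersection of the containing lines exists. Solution: t = 2/9, s = 67/72 — both in [0, 1], so the segments cross. Intersection point: (31/9, -2).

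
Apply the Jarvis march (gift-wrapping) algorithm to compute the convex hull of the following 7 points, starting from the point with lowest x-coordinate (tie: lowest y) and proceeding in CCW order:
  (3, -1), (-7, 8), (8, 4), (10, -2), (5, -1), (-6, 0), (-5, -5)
Hull (CCW) = [(-7, 8), (-6, 0), (-5, -5), (10, -2), (8, 4)]

Jarvis march: at each step, from the current hull vertex p, select the next vertex q as the point such that every other point lies strictly to the left of (or on) the directed line p → q. (Equivalently: for every other point r, the cross product (q − p) × (r − p) ≥ 0.)
Starting point (lowest x, tie lowest y): (-7, 8). Wrap until returning to start. Resulting hull: (-7, 8), (-6, 0), (-5, -5), (10, -2), (8, 4).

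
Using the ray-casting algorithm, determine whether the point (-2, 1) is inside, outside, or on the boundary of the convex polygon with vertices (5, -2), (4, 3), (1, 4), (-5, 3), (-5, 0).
The point (-2, 1) lies strictly inside the polygon

Cast a horizontal ray to the right from the query point and count how many polygon edges it crosses (each edge strictly once or zero times, handled with the usual half-open convention). 
Parity of crossings → odd ⇒ inside.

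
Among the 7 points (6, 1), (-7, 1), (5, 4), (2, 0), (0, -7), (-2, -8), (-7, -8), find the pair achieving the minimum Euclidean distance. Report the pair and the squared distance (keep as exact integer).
Pair = ((0, -7), (-2, -8)); squared distance = 5

Compute all C(7, 2) = 21 pairwise squared distances (x_i − x_j)² + (y_i − y_j)². The minimum is 5, attained by the pair ((0, -7), (-2, -8)).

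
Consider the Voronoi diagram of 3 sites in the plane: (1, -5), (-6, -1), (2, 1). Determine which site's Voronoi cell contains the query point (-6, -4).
Nearest site = (-6, -1)

The Voronoi cell of site s contains exactly those query points closer to s than to any other site. Compute squared distances from q = (-6, -4) to each site:
  (-6 − -6)² + (-1 − -4)² = 9
  (1 − -6)² + (-5 − -4)² = 50
  (2 − -6)² + (1 − -4)² = 89
Minimum is attained by (-6, -1), so q lies in its Voronoi cell.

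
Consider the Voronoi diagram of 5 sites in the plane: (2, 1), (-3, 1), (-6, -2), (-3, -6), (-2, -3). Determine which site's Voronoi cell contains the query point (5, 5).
Nearest site = (2, 1)

The Voronoi cell of site s contains exactly those query points closer to s than to any other site. Compute squared distances from q = (5, 5) to each site:
  (2 − 5)² + (1 − 5)² = 25
  (-3 − 5)² + (1 − 5)² = 80
  (-2 − 5)² + (-3 − 5)² = 113
  (-6 − 5)² + (-2 − 5)² = 170
  (-3 − 5)² + (-6 − 5)² = 185
Minimum is attained by (2, 1), so q lies in its Voronoi cell.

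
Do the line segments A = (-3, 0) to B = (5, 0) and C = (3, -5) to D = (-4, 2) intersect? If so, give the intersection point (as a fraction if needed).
Yes; intersection at (-2, 0) (t = 1/8 on AB, s = 5/7 on CD)

Parametrize AB as A + t(B − A) = (-3 + 8 t, 0 + 0 t) and CD as C + s(D − C) = (3 + -7 s, -5 + 7 s). Solve the linear system for (t, s). Determinant = -56 ≠ 0, so a unique intersection of the containing lines exists. Solution: t = 1/8, s = 5/7 — both in [0, 1], so the segments cross. Intersection point: (-2, 0).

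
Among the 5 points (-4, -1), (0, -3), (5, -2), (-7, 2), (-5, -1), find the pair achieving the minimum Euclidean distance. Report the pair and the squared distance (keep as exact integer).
Pair = ((-4, -1), (-5, -1)); squared distance = 1

Compute all C(5, 2) = 10 pairwise squared distances (x_i − x_j)² + (y_i − y_j)². The minimum is 1, attained by the pair ((-4, -1), (-5, -1)).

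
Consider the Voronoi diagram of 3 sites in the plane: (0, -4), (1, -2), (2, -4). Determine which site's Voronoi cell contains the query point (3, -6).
Nearest site = (2, -4)

The Voronoi cell of site s contains exactly those query points closer to s than to any other site. Compute squared distances from q = (3, -6) to each site:
  (2 − 3)² + (-4 − -6)² = 5
  (0 − 3)² + (-4 − -6)² = 13
  (1 − 3)² + (-2 − -6)² = 20
Minimum is attained by (2, -4), so q lies in its Voronoi cell.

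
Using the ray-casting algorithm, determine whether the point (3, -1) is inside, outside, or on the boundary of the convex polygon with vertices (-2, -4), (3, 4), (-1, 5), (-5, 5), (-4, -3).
The point (3, -1) lies strictly outside the polygon

Cast a horizontal ray to the right from the query point and count how many polygon edges it crosses (each edge strictly once or zero times, handled with the usual half-open convention). 
Parity of crossings → even ⇒ outside.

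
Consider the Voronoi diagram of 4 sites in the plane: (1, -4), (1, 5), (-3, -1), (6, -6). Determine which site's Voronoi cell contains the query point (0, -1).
Nearest site = (-3, -1)

The Voronoi cell of site s contains exactly those query points closer to s than to any other site. Compute squared distances from q = (0, -1) to each site:
  (-3 − 0)² + (-1 − -1)² = 9
  (1 − 0)² + (-4 − -1)² = 10
  (1 − 0)² + (5 − -1)² = 37
  (6 − 0)² + (-6 − -1)² = 61
Minimum is attained by (-3, -1), so q lies in its Voronoi cell.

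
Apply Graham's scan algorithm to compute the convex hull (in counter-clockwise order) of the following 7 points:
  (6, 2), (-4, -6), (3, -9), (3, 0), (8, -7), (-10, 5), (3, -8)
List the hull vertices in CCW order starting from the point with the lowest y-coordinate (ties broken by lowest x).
Hull (CCW) = [(3, -9), (8, -7), (6, 2), (-10, 5), (-4, -6)]

Graham scan procedure:
  1. Find the pivot p₀ = point with lowest y (tie → lowest x): (3, -9).
  2. Sort the remaining points by polar angle around p₀.
  3. Walk through sorted points, maintaining a stack; pop the top while the last three entries make a non-left turn (cross product ≤ 0).
  4. Final stack is the convex hull in CCW order: (3, -9), (8, -7), (6, 2), (-10, 5), (-4, -6).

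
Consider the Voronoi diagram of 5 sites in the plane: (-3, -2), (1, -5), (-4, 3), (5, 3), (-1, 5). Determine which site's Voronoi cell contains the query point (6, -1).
Nearest site = (5, 3)

The Voronoi cell of site s contains exactly those query points closer to s than to any other site. Compute squared distances from q = (6, -1) to each site:
  (5 − 6)² + (3 − -1)² = 17
  (1 − 6)² + (-5 − -1)² = 41
  (-3 − 6)² + (-2 − -1)² = 82
  (-1 − 6)² + (5 − -1)² = 85
  (-4 − 6)² + (3 − -1)² = 116
Minimum is attained by (5, 3), so q lies in its Voronoi cell.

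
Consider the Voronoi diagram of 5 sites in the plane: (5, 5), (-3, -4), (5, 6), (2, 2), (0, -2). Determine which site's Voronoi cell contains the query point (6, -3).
Nearest site = (0, -2)

The Voronoi cell of site s contains exactly those query points closer to s than to any other site. Compute squared distances from q = (6, -3) to each site:
  (0 − 6)² + (-2 − -3)² = 37
  (2 − 6)² + (2 − -3)² = 41
  (5 − 6)² + (5 − -3)² = 65
  (-3 − 6)² + (-4 − -3)² = 82
  (5 − 6)² + (6 − -3)² = 82
Minimum is attained by (0, -2), so q lies in its Voronoi cell.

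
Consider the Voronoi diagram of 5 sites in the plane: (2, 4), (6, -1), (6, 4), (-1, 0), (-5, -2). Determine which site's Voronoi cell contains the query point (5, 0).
Nearest site = (6, -1)

The Voronoi cell of site s contains exactly those query points closer to s than to any other site. Compute squared distances from q = (5, 0) to each site:
  (6 − 5)² + (-1 − 0)² = 2
  (6 − 5)² + (4 − 0)² = 17
  (2 − 5)² + (4 − 0)² = 25
  (-1 − 5)² + (0 − 0)² = 36
  (-5 − 5)² + (-2 − 0)² = 104
Minimum is attained by (6, -1), so q lies in its Voronoi cell.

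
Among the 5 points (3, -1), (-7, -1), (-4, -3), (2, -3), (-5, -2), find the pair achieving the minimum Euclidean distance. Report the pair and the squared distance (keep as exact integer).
Pair = ((-4, -3), (-5, -2)); squared distance = 2

Compute all C(5, 2) = 10 pairwise squared distances (x_i − x_j)² + (y_i − y_j)². The minimum is 2, attained by the pair ((-4, -3), (-5, -2)).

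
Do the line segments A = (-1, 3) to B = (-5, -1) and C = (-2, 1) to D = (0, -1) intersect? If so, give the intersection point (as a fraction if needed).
No (intersection of containing lines falls outside at least one segment)

Parametrize and solve: t = 3/8, s = -1/4. At least one of these is outside [0, 1], so the segments do not intersect.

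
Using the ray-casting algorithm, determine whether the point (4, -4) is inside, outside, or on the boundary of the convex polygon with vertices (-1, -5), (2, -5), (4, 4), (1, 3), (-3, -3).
The point (4, -4) lies strictly outside the polygon

Cast a horizontal ray to the right from the query point and count how many polygon edges it crosses (each edge strictly once or zero times, handled with the usual half-open convention). 
Parity of crossings → even ⇒ outside.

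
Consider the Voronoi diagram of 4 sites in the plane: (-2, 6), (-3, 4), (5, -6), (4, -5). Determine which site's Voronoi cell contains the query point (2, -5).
Nearest site = (4, -5)

The Voronoi cell of site s contains exactly those query points closer to s than to any other site. Compute squared distances from q = (2, -5) to each site:
  (4 − 2)² + (-5 − -5)² = 4
  (5 − 2)² + (-6 − -5)² = 10
  (-3 − 2)² + (4 − -5)² = 106
  (-2 − 2)² + (6 − -5)² = 137
Minimum is attained by (4, -5), so q lies in its Voronoi cell.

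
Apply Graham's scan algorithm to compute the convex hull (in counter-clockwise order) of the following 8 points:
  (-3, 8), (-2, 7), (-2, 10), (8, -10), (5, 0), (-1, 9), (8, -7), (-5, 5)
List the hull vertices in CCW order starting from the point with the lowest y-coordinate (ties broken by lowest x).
Hull (CCW) = [(8, -10), (8, -7), (5, 0), (-1, 9), (-2, 10), (-5, 5)]

Graham scan procedure:
  1. Find the pivot p₀ = point with lowest y (tie → lowest x): (8, -10).
  2. Sort the remaining points by polar angle around p₀.
  3. Walk through sorted points, maintaining a stack; pop the top while the last three entries make a non-left turn (cross product ≤ 0).
  4. Final stack is the convex hull in CCW order: (8, -10), (8, -7), (5, 0), (-1, 9), (-2, 10), (-5, 5).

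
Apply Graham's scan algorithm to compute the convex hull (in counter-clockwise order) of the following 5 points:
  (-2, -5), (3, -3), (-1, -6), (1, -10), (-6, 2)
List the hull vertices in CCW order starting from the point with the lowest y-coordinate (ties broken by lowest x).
Hull (CCW) = [(1, -10), (3, -3), (-6, 2), (-2, -5)]

Graham scan procedure:
  1. Find the pivot p₀ = point with lowest y (tie → lowest x): (1, -10).
  2. Sort the remaining points by polar angle around p₀.
  3. Walk through sorted points, maintaining a stack; pop the top while the last three entries make a non-left turn (cross product ≤ 0).
  4. Final stack is the convex hull in CCW order: (1, -10), (3, -3), (-6, 2), (-2, -5).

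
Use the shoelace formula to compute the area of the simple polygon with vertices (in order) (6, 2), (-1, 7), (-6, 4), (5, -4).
Area = 60

Shoelace formula: Area = (1/2) |Σ_i (x_i · y_{i+1} − x_{i+1} · y_i)| (indices mod n). Compute each cross term:
  (6)(7) − (-1)(2) = 44
  (-1)(4) − (-6)(7) = 38
  (-6)(-4) − (5)(4) = 4
  (5)(2) − (6)(-4) = 34
Sum = 120, so (signed) Area = 120/2 = 60, |Area| = 60.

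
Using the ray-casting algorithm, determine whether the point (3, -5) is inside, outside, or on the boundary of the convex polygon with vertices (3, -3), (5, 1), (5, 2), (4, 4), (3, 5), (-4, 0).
The point (3, -5) lies strictly outside the polygon

Cast a horizontal ray to the right from the query point and count how many polygon edges it crosses (each edge strictly once or zero times, handled with the usual half-open convention). 
Parity of crossings → even ⇒ outside.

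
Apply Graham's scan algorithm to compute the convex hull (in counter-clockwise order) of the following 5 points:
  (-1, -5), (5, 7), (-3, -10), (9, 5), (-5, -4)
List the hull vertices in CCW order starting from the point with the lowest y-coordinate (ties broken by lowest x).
Hull (CCW) = [(-3, -10), (9, 5), (5, 7), (-5, -4)]

Graham scan procedure:
  1. Find the pivot p₀ = point with lowest y (tie → lowest x): (-3, -10).
  2. Sort the remaining points by polar angle around p₀.
  3. Walk through sorted points, maintaining a stack; pop the top while the last three entries make a non-left turn (cross product ≤ 0).
  4. Final stack is the convex hull in CCW order: (-3, -10), (9, 5), (5, 7), (-5, -4).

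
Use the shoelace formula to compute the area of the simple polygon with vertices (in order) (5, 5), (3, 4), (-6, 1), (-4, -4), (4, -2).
Area = 57

Shoelace formula: Area = (1/2) |Σ_i (x_i · y_{i+1} − x_{i+1} · y_i)| (indices mod n). Compute each cross term:
  (5)(4) − (3)(5) = 5
  (3)(1) − (-6)(4) = 27
  (-6)(-4) − (-4)(1) = 28
  (-4)(-2) − (4)(-4) = 24
  (4)(5) − (5)(-2) = 30
Sum = 114, so (signed) Area = 114/2 = 57, |Area| = 57.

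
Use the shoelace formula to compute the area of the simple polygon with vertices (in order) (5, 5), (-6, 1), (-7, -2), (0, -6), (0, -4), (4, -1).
Area = 137/2

Shoelace formula: Area = (1/2) |Σ_i (x_i · y_{i+1} − x_{i+1} · y_i)| (indices mod n). Compute each cross term:
  (5)(1) − (-6)(5) = 35
  (-6)(-2) − (-7)(1) = 19
  (-7)(-6) − (0)(-2) = 42
  (0)(-4) − (0)(-6) = 0
  (0)(-1) − (4)(-4) = 16
  (4)(5) − (5)(-1) = 25
Sum = 137, so (signed) Area = 137/2 = 137/2, |Area| = 137/2.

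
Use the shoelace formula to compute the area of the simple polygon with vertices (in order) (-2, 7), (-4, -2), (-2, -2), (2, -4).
Area = 27

Shoelace formula: Area = (1/2) |Σ_i (x_i · y_{i+1} − x_{i+1} · y_i)| (indices mod n). Compute each cross term:
  (-2)(-2) − (-4)(7) = 32
  (-4)(-2) − (-2)(-2) = 4
  (-2)(-4) − (2)(-2) = 12
  (2)(7) − (-2)(-4) = 6
Sum = 54, so (signed) Area = 54/2 = 27, |Area| = 27.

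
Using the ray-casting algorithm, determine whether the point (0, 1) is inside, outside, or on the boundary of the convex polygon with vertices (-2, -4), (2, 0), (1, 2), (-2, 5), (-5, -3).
The point (0, 1) lies strictly inside the polygon

Cast a horizontal ray to the right from the query point and count how many polygon edges it crosses (each edge strictly once or zero times, handled with the usual half-open convention). 
Parity of crossings → odd ⇒ inside.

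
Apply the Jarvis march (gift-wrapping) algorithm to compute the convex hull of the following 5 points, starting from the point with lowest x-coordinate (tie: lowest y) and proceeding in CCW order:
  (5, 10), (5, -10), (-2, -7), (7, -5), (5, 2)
Hull (CCW) = [(-2, -7), (5, -10), (7, -5), (5, 10)]

Jarvis march: at each step, from the current hull vertex p, select the next vertex q as the point such that every other point lies strictly to the left of (or on) the directed line p → q. (Equivalently: for every other point r, the cross product (q − p) × (r − p) ≥ 0.)
Starting point (lowest x, tie lowest y): (-2, -7). Wrap until returning to start. Resulting hull: (-2, -7), (5, -10), (7, -5), (5, 10).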